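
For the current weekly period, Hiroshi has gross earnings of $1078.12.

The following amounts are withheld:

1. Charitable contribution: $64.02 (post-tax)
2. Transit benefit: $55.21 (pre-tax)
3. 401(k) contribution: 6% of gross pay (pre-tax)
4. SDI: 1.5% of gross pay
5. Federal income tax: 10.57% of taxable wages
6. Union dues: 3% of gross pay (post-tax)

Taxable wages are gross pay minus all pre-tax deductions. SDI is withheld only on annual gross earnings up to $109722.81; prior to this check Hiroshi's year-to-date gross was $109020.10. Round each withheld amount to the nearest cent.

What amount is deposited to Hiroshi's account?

401(k) contribution: $1078.12 × 0.06 = $64.69
Transit benefit: $55.21
Pre-tax total = $64.69 + $55.21 = $119.90
Taxable wages = $1078.12 − $119.90 = $958.22
Federal income tax: $958.22 × 0.1057 = $101.28
SDI: only $109722.81 − $109020.10 = $702.71 of this check is subject → $702.71 × 0.015 = $10.54
Charitable contribution: $64.02
Union dues: $1078.12 × 0.03 = $32.34
Total deductions = $64.69 + $55.21 + $101.28 + $10.54 + $64.02 + $32.34 = $328.08
Net pay = $1078.12 − $328.08 = $750.04

$750.04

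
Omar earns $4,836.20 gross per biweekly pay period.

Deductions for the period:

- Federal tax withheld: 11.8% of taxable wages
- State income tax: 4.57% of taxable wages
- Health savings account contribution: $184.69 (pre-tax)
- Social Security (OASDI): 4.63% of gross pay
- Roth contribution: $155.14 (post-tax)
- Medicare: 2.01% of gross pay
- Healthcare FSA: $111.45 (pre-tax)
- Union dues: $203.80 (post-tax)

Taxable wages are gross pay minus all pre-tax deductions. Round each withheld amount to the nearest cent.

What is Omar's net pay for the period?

$3,116.78

Healthcare FSA: $111.45
Health savings account contribution: $184.69
Pre-tax total = $111.45 + $184.69 = $296.14
Taxable wages = $4,836.20 − $296.14 = $4,540.06
Federal tax withheld: $4,540.06 × 0.118 = $535.73
State income tax: $4,540.06 × 0.0457 = $207.48
Social Security (OASDI): $4,836.20 × 0.0463 = $223.92
Medicare: $4,836.20 × 0.0201 = $97.21
Union dues: $203.80
Roth contribution: $155.14
Total deductions = $111.45 + $184.69 + $535.73 + $207.48 + $223.92 + $97.21 + $203.80 + $155.14 = $1,719.42
Net pay = $4,836.20 − $1,719.42 = $3,116.78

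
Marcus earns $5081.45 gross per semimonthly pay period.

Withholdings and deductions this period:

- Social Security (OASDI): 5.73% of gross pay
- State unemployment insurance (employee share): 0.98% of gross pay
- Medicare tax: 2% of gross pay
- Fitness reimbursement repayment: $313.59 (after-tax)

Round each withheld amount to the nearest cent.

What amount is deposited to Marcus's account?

$4325.26

Medicare tax: $5081.45 × 0.02 = $101.63
Social Security (OASDI): $5081.45 × 0.0573 = $291.17
State unemployment insurance (employee share): $5081.45 × 0.0098 = $49.80
Fitness reimbursement repayment: $313.59
Total deductions = $101.63 + $291.17 + $49.80 + $313.59 = $756.19
Net pay = $5081.45 − $756.19 = $4325.26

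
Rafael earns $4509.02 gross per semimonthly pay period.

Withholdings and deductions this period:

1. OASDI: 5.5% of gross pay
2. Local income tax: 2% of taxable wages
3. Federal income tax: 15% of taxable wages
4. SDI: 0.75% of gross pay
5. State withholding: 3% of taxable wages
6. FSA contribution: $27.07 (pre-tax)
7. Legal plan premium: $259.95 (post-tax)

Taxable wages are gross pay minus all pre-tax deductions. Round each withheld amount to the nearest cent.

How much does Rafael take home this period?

FSA contribution: $27.07
Taxable wages = $4509.02 − $27.07 = $4481.95
Local income tax: $4481.95 × 0.02 = $89.64
State withholding: $4481.95 × 0.03 = $134.46
Federal income tax: $4481.95 × 0.15 = $672.29
OASDI: $4509.02 × 0.055 = $248.00
SDI: $4509.02 × 0.0075 = $33.82
Legal plan premium: $259.95
Total deductions = $27.07 + $89.64 + $134.46 + $672.29 + $248.00 + $33.82 + $259.95 = $1465.23
Net pay = $4509.02 − $1465.23 = $3043.79

$3043.79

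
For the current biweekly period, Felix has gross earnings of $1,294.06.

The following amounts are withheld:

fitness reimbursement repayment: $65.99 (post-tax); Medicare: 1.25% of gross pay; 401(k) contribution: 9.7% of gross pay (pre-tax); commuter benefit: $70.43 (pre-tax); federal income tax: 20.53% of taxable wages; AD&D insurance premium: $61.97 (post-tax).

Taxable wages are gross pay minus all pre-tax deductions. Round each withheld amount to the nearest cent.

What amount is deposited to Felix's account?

Commuter benefit: $70.43
401(k) contribution: $1,294.06 × 0.097 = $125.52
Pre-tax total = $70.43 + $125.52 = $195.95
Taxable wages = $1,294.06 − $195.95 = $1,098.11
Federal income tax: $1,098.11 × 0.2053 = $225.44
Medicare: $1,294.06 × 0.0125 = $16.18
AD&D insurance premium: $61.97
Fitness reimbursement repayment: $65.99
Total deductions = $70.43 + $125.52 + $225.44 + $16.18 + $61.97 + $65.99 = $565.53
Net pay = $1,294.06 − $565.53 = $728.53

$728.53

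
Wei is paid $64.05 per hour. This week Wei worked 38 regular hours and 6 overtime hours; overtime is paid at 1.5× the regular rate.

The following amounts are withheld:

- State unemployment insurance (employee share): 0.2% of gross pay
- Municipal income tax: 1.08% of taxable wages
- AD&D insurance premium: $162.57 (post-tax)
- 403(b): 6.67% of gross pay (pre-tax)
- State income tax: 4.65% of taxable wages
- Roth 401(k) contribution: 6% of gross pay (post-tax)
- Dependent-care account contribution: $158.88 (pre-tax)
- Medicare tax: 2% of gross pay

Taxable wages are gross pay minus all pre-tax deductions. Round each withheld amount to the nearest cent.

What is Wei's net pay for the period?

Regular pay: 38 × $64.05 = $2,433.90
Overtime pay: 6 × $64.05 × 1.5 = $576.45
Gross pay = $2,433.90 + $576.45 = $3,010.35
Dependent-care account contribution: $158.88
403(b): $3,010.35 × 0.0667 = $200.79
Pre-tax total = $158.88 + $200.79 = $359.67
Taxable wages = $3,010.35 − $359.67 = $2,650.68
State income tax: $2,650.68 × 0.0465 = $123.26
Municipal income tax: $2,650.68 × 0.0108 = $28.63
Medicare tax: $3,010.35 × 0.02 = $60.21
State unemployment insurance (employee share): $3,010.35 × 0.002 = $6.02
AD&D insurance premium: $162.57
Roth 401(k) contribution: $3,010.35 × 0.06 = $180.62
Total deductions = $158.88 + $200.79 + $123.26 + $28.63 + $60.21 + $6.02 + $162.57 + $180.62 = $920.98
Net pay = $3,010.35 − $920.98 = $2,089.37

$2,089.37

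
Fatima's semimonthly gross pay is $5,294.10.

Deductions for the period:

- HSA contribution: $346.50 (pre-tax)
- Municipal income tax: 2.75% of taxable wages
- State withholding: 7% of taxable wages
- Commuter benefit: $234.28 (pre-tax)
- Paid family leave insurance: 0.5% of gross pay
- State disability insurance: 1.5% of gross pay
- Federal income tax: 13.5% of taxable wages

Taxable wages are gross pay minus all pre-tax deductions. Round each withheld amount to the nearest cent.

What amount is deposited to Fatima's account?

$3,511.59

HSA contribution: $346.50
Commuter benefit: $234.28
Pre-tax total = $346.50 + $234.28 = $580.78
Taxable wages = $5,294.10 − $580.78 = $4,713.32
State withholding: $4,713.32 × 0.07 = $329.93
Municipal income tax: $4,713.32 × 0.0275 = $129.62
Federal income tax: $4,713.32 × 0.135 = $636.30
State disability insurance: $5,294.10 × 0.015 = $79.41
Paid family leave insurance: $5,294.10 × 0.005 = $26.47
Total deductions = $346.50 + $234.28 + $329.93 + $129.62 + $636.30 + $79.41 + $26.47 = $1,782.51
Net pay = $5,294.10 − $1,782.51 = $3,511.59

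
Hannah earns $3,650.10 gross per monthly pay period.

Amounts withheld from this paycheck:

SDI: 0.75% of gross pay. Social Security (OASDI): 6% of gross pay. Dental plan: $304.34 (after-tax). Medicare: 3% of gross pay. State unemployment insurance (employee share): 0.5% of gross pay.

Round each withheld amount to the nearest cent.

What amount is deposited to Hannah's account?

State unemployment insurance (employee share): $3,650.10 × 0.005 = $18.25
Medicare: $3,650.10 × 0.03 = $109.50
Social Security (OASDI): $3,650.10 × 0.06 = $219.01
SDI: $3,650.10 × 0.0075 = $27.38
Dental plan: $304.34
Total deductions = $18.25 + $109.50 + $219.01 + $27.38 + $304.34 = $678.48
Net pay = $3,650.10 − $678.48 = $2,971.62

$2,971.62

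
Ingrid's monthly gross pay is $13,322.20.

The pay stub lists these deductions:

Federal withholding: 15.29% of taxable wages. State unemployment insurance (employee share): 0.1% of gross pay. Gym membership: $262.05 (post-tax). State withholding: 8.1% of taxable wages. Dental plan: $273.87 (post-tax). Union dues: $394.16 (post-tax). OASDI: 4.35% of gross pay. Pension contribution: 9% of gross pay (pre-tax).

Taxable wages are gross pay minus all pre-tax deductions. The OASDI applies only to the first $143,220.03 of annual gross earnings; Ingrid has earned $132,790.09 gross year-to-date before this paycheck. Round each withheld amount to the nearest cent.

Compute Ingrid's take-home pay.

$7,890.48

Pension contribution: $13,322.20 × 0.09 = $1,199.00
Taxable wages = $13,322.20 − $1,199.00 = $12,123.20
Federal withholding: $12,123.20 × 0.1529 = $1,853.64
State withholding: $12,123.20 × 0.081 = $981.98
OASDI: only $143,220.03 − $132,790.09 = $10,429.94 of this check is subject → $10,429.94 × 0.0435 = $453.70
State unemployment insurance (employee share): $13,322.20 × 0.001 = $13.32
Dental plan: $273.87
Gym membership: $262.05
Union dues: $394.16
Total deductions = $1,199.00 + $1,853.64 + $981.98 + $453.70 + $13.32 + $273.87 + $262.05 + $394.16 = $5,431.72
Net pay = $13,322.20 − $5,431.72 = $7,890.48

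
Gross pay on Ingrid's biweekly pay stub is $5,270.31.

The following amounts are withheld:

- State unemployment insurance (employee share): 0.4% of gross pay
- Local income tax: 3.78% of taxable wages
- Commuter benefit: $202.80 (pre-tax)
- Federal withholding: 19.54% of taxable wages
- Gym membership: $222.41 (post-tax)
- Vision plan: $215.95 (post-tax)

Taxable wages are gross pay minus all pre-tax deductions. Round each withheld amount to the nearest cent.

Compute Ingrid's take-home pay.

Commuter benefit: $202.80
Taxable wages = $5,270.31 − $202.80 = $5,067.51
Local income tax: $5,067.51 × 0.0378 = $191.55
Federal withholding: $5,067.51 × 0.1954 = $990.19
State unemployment insurance (employee share): $5,270.31 × 0.004 = $21.08
Vision plan: $215.95
Gym membership: $222.41
Total deductions = $202.80 + $191.55 + $990.19 + $21.08 + $215.95 + $222.41 = $1,843.98
Net pay = $5,270.31 − $1,843.98 = $3,426.33

$3,426.33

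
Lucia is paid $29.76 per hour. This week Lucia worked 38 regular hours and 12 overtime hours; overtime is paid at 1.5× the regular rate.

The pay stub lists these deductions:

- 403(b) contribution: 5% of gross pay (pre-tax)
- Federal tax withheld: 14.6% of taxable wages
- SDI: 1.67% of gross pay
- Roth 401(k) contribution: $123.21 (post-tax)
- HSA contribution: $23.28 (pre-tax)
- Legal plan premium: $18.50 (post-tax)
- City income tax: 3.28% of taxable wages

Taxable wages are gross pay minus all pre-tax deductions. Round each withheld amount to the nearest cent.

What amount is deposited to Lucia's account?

$1,111.49

Regular pay: 38 × $29.76 = $1,130.88
Overtime pay: 12 × $29.76 × 1.5 = $535.68
Gross pay = $1,130.88 + $535.68 = $1,666.56
403(b) contribution: $1,666.56 × 0.05 = $83.33
HSA contribution: $23.28
Pre-tax total = $83.33 + $23.28 = $106.61
Taxable wages = $1,666.56 − $106.61 = $1,559.95
Federal tax withheld: $1,559.95 × 0.146 = $227.75
City income tax: $1,559.95 × 0.0328 = $51.17
SDI: $1,666.56 × 0.0167 = $27.83
Legal plan premium: $18.50
Roth 401(k) contribution: $123.21
Total deductions = $83.33 + $23.28 + $227.75 + $51.17 + $27.83 + $18.50 + $123.21 = $555.07
Net pay = $1,666.56 − $555.07 = $1,111.49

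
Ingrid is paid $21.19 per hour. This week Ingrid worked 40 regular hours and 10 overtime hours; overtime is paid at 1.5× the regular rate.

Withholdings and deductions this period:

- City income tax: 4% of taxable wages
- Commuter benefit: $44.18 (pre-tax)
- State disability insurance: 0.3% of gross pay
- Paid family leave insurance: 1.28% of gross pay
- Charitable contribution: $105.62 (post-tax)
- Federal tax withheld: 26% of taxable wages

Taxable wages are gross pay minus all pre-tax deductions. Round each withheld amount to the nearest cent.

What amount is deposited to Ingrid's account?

Regular pay: 40 × $21.19 = $847.60
Overtime pay: 10 × $21.19 × 1.5 = $317.85
Gross pay = $847.60 + $317.85 = $1,165.45
Commuter benefit: $44.18
Taxable wages = $1,165.45 − $44.18 = $1,121.27
City income tax: $1,121.27 × 0.04 = $44.85
Federal tax withheld: $1,121.27 × 0.26 = $291.53
Paid family leave insurance: $1,165.45 × 0.0128 = $14.92
State disability insurance: $1,165.45 × 0.003 = $3.50
Charitable contribution: $105.62
Total deductions = $44.18 + $44.85 + $291.53 + $14.92 + $3.50 + $105.62 = $504.60
Net pay = $1,165.45 − $504.60 = $660.85

$660.85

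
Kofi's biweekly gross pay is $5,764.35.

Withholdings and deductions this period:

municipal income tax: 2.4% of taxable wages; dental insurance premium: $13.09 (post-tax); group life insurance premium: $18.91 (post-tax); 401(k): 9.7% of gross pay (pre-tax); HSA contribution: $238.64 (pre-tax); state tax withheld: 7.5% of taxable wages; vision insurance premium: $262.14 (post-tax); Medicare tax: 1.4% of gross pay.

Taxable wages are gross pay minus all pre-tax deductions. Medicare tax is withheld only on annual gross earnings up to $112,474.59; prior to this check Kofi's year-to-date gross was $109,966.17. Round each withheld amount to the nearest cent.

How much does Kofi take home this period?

HSA contribution: $238.64
401(k): $5,764.35 × 0.097 = $559.14
Pre-tax total = $238.64 + $559.14 = $797.78
Taxable wages = $5,764.35 − $797.78 = $4,966.57
Municipal income tax: $4,966.57 × 0.024 = $119.20
State tax withheld: $4,966.57 × 0.075 = $372.49
Medicare tax: only $112,474.59 − $109,966.17 = $2,508.42 of this check is subject → $2,508.42 × 0.014 = $35.12
Group life insurance premium: $18.91
Vision insurance premium: $262.14
Dental insurance premium: $13.09
Total deductions = $238.64 + $559.14 + $119.20 + $372.49 + $35.12 + $18.91 + $262.14 + $13.09 = $1,618.73
Net pay = $5,764.35 − $1,618.73 = $4,145.62

$4,145.62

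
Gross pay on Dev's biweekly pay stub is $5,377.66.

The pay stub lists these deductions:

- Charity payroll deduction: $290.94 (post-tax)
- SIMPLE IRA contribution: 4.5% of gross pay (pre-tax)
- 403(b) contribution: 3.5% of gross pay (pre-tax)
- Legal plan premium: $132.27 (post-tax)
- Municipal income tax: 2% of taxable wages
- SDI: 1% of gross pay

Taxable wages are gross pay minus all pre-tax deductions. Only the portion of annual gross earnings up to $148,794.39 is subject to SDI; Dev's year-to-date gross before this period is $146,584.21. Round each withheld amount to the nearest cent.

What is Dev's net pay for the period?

$4,403.19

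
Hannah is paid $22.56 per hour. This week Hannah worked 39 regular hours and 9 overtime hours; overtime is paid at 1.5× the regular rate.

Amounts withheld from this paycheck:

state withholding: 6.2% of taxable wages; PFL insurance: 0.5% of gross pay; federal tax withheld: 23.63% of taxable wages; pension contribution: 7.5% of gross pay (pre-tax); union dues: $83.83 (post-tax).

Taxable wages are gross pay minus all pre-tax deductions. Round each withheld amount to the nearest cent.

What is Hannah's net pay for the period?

$679.01

Regular pay: 39 × $22.56 = $879.84
Overtime pay: 9 × $22.56 × 1.5 = $304.56
Gross pay = $879.84 + $304.56 = $1184.40
Pension contribution: $1184.40 × 0.075 = $88.83
Taxable wages = $1184.40 − $88.83 = $1095.57
Federal tax withheld: $1095.57 × 0.2363 = $258.88
State withholding: $1095.57 × 0.062 = $67.93
PFL insurance: $1184.40 × 0.005 = $5.92
Union dues: $83.83
Total deductions = $88.83 + $258.88 + $67.93 + $5.92 + $83.83 = $505.39
Net pay = $1184.40 − $505.39 = $679.01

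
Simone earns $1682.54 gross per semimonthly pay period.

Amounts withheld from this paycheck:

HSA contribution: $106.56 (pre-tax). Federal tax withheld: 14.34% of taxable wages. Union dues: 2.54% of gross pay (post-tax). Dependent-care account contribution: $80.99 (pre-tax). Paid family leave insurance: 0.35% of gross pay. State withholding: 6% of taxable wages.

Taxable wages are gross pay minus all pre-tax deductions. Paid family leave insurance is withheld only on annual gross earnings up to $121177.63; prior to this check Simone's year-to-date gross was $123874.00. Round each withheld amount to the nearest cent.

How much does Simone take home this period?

HSA contribution: $106.56
Dependent-care account contribution: $80.99
Pre-tax total = $106.56 + $80.99 = $187.55
Taxable wages = $1682.54 − $187.55 = $1494.99
State withholding: $1494.99 × 0.06 = $89.70
Federal tax withheld: $1494.99 × 0.1434 = $214.38
Paid family leave insurance: annual cap $121177.63 already reached (YTD $123874.00), so $0.00
Union dues: $1682.54 × 0.0254 = $42.74
Total deductions = $106.56 + $80.99 + $89.70 + $214.38 + $0.00 + $42.74 = $534.37
Net pay = $1682.54 − $534.37 = $1148.17

$1148.17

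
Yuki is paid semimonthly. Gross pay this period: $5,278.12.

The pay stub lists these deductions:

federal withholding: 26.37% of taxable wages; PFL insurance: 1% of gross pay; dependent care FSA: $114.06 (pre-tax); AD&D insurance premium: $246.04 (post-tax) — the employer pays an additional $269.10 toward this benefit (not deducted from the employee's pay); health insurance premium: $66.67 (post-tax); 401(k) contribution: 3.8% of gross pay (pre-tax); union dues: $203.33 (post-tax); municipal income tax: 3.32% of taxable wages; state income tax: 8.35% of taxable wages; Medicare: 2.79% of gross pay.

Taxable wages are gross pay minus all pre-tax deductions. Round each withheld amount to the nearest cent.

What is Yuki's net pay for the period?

401(k) contribution: $5,278.12 × 0.038 = $200.57
Dependent care FSA: $114.06
Pre-tax total = $200.57 + $114.06 = $314.63
Taxable wages = $5,278.12 − $314.63 = $4,963.49
Federal withholding: $4,963.49 × 0.2637 = $1,308.87
Municipal income tax: $4,963.49 × 0.0332 = $164.79
State income tax: $4,963.49 × 0.0835 = $414.45
Medicare: $5,278.12 × 0.0279 = $147.26
PFL insurance: $5,278.12 × 0.01 = $52.78
Union dues: $203.33
AD&D insurance premium: $246.04
Health insurance premium: $66.67
(Employer's $269.10 toward AD&D insurance premium is not withheld from the employee.)
Total deductions = $200.57 + $114.06 + $1,308.87 + $164.79 + $414.45 + $147.26 + $52.78 + $203.33 + $246.04 + $66.67 = $2,918.82
Net pay = $5,278.12 − $2,918.82 = $2,359.30

$2,359.30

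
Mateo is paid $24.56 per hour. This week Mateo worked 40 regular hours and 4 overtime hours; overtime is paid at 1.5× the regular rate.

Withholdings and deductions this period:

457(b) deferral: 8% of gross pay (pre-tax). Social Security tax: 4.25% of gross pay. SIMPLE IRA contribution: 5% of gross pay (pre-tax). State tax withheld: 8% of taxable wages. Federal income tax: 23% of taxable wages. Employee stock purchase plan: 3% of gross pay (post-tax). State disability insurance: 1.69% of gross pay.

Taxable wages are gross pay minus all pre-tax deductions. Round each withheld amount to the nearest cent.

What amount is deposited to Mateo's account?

$577.21

Regular pay: 40 × $24.56 = $982.40
Overtime pay: 4 × $24.56 × 1.5 = $147.36
Gross pay = $982.40 + $147.36 = $1,129.76
457(b) deferral: $1,129.76 × 0.08 = $90.38
SIMPLE IRA contribution: $1,129.76 × 0.05 = $56.49
Pre-tax total = $90.38 + $56.49 = $146.87
Taxable wages = $1,129.76 − $146.87 = $982.89
Federal income tax: $982.89 × 0.23 = $226.06
State tax withheld: $982.89 × 0.08 = $78.63
Social Security tax: $1,129.76 × 0.0425 = $48.01
State disability insurance: $1,129.76 × 0.0169 = $19.09
Employee stock purchase plan: $1,129.76 × 0.03 = $33.89
Total deductions = $90.38 + $56.49 + $226.06 + $78.63 + $48.01 + $19.09 + $33.89 = $552.55
Net pay = $1,129.76 − $552.55 = $577.21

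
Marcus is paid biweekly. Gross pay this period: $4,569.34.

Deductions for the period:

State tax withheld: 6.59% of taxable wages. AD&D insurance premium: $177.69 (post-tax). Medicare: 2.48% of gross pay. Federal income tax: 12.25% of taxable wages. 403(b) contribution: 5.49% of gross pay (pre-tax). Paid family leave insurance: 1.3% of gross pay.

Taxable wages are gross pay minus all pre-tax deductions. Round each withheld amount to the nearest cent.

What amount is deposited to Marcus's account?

$3,154.47

403(b) contribution: $4,569.34 × 0.0549 = $250.86
Taxable wages = $4,569.34 − $250.86 = $4,318.48
State tax withheld: $4,318.48 × 0.0659 = $284.59
Federal income tax: $4,318.48 × 0.1225 = $529.01
Paid family leave insurance: $4,569.34 × 0.013 = $59.40
Medicare: $4,569.34 × 0.0248 = $113.32
AD&D insurance premium: $177.69
Total deductions = $250.86 + $284.59 + $529.01 + $59.40 + $113.32 + $177.69 = $1,414.87
Net pay = $4,569.34 − $1,414.87 = $3,154.47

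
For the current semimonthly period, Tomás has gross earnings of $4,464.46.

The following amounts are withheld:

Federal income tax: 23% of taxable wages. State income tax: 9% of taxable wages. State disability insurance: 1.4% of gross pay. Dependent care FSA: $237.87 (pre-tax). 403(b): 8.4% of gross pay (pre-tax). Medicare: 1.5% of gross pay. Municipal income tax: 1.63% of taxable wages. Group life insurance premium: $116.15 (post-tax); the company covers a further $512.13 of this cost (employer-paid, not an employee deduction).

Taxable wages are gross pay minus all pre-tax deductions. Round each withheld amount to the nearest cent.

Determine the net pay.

Dependent care FSA: $237.87
403(b): $4,464.46 × 0.084 = $375.01
Pre-tax total = $237.87 + $375.01 = $612.88
Taxable wages = $4,464.46 − $612.88 = $3,851.58
Federal income tax: $3,851.58 × 0.23 = $885.86
State income tax: $3,851.58 × 0.09 = $346.64
Municipal income tax: $3,851.58 × 0.0163 = $62.78
Medicare: $4,464.46 × 0.015 = $66.97
State disability insurance: $4,464.46 × 0.014 = $62.50
Group life insurance premium: $116.15
(Employer's $512.13 toward group life insurance premium is not withheld from the employee.)
Total deductions = $237.87 + $375.01 + $885.86 + $346.64 + $62.78 + $66.97 + $62.50 + $116.15 = $2,153.78
Net pay = $4,464.46 − $2,153.78 = $2,310.68

$2,310.68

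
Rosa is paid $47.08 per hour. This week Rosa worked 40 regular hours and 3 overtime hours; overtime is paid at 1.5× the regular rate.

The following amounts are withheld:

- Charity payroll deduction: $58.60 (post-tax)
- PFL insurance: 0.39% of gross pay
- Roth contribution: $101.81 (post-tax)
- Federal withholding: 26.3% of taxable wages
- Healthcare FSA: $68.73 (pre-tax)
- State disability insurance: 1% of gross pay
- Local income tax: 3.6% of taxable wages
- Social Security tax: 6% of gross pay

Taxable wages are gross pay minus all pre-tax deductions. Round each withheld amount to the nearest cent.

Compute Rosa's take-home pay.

Regular pay: 40 × $47.08 = $1883.20
Overtime pay: 3 × $47.08 × 1.5 = $211.86
Gross pay = $1883.20 + $211.86 = $2095.06
Healthcare FSA: $68.73
Taxable wages = $2095.06 − $68.73 = $2026.33
Federal withholding: $2026.33 × 0.263 = $532.92
Local income tax: $2026.33 × 0.036 = $72.95
PFL insurance: $2095.06 × 0.0039 = $8.17
State disability insurance: $2095.06 × 0.01 = $20.95
Social Security tax: $2095.06 × 0.06 = $125.70
Charity payroll deduction: $58.60
Roth contribution: $101.81
Total deductions = $68.73 + $532.92 + $72.95 + $8.17 + $20.95 + $125.70 + $58.60 + $101.81 = $989.83
Net pay = $2095.06 − $989.83 = $1105.23

$1105.23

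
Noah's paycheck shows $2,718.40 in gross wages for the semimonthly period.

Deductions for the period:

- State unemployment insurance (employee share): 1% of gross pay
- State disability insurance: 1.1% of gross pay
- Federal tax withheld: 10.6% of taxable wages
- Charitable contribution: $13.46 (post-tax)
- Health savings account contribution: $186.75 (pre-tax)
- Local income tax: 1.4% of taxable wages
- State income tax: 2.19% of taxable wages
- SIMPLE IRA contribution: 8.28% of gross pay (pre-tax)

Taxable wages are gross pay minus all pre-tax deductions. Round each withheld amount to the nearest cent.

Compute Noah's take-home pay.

$1,908.73

SIMPLE IRA contribution: $2,718.40 × 0.0828 = $225.08
Health savings account contribution: $186.75
Pre-tax total = $225.08 + $186.75 = $411.83
Taxable wages = $2,718.40 − $411.83 = $2,306.57
Federal tax withheld: $2,306.57 × 0.106 = $244.50
State income tax: $2,306.57 × 0.0219 = $50.51
Local income tax: $2,306.57 × 0.014 = $32.29
State disability insurance: $2,718.40 × 0.011 = $29.90
State unemployment insurance (employee share): $2,718.40 × 0.01 = $27.18
Charitable contribution: $13.46
Total deductions = $225.08 + $186.75 + $244.50 + $50.51 + $32.29 + $29.90 + $27.18 + $13.46 = $809.67
Net pay = $2,718.40 − $809.67 = $1,908.73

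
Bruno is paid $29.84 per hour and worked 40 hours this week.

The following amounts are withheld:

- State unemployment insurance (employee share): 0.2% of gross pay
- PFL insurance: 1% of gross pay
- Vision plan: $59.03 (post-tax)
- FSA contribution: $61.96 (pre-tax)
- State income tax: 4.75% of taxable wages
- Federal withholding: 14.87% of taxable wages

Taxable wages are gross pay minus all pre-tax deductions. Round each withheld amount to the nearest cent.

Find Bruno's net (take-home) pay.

$836.26

Gross pay: 40 × $29.84 = $1,193.60
FSA contribution: $61.96
Taxable wages = $1,193.60 − $61.96 = $1,131.64
Federal withholding: $1,131.64 × 0.1487 = $168.27
State income tax: $1,131.64 × 0.0475 = $53.75
PFL insurance: $1,193.60 × 0.01 = $11.94
State unemployment insurance (employee share): $1,193.60 × 0.002 = $2.39
Vision plan: $59.03
Total deductions = $61.96 + $168.27 + $53.75 + $11.94 + $2.39 + $59.03 = $357.34
Net pay = $1,193.60 − $357.34 = $836.26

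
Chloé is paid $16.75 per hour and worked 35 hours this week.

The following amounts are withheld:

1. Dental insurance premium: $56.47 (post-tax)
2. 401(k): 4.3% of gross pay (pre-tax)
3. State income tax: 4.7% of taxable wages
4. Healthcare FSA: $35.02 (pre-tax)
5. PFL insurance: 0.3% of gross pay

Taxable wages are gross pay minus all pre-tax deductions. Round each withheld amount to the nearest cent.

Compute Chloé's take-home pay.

$443.07

Gross pay: 35 × $16.75 = $586.25
401(k): $586.25 × 0.043 = $25.21
Healthcare FSA: $35.02
Pre-tax total = $25.21 + $35.02 = $60.23
Taxable wages = $586.25 − $60.23 = $526.02
State income tax: $526.02 × 0.047 = $24.72
PFL insurance: $586.25 × 0.003 = $1.76
Dental insurance premium: $56.47
Total deductions = $25.21 + $35.02 + $24.72 + $1.76 + $56.47 = $143.18
Net pay = $586.25 − $143.18 = $443.07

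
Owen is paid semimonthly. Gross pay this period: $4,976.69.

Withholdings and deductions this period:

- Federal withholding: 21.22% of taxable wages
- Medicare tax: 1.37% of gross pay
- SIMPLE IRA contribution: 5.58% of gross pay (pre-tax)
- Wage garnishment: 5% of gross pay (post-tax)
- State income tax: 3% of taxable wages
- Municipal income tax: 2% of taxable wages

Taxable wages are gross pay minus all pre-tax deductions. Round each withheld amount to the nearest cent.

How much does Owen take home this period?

$3,149.90

SIMPLE IRA contribution: $4,976.69 × 0.0558 = $277.70
Taxable wages = $4,976.69 − $277.70 = $4,698.99
State income tax: $4,698.99 × 0.03 = $140.97
Federal withholding: $4,698.99 × 0.2122 = $997.13
Municipal income tax: $4,698.99 × 0.02 = $93.98
Medicare tax: $4,976.69 × 0.0137 = $68.18
Wage garnishment: $4,976.69 × 0.05 = $248.83
Total deductions = $277.70 + $140.97 + $997.13 + $93.98 + $68.18 + $248.83 = $1,826.79
Net pay = $4,976.69 − $1,826.79 = $3,149.90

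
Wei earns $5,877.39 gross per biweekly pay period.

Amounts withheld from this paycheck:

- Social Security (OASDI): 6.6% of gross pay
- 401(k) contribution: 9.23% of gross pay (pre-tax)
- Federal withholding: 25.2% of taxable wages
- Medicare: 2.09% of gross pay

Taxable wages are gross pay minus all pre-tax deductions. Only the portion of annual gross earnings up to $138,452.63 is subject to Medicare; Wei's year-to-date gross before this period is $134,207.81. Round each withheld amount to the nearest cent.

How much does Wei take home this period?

$3,513.88

401(k) contribution: $5,877.39 × 0.0923 = $542.48
Taxable wages = $5,877.39 − $542.48 = $5,334.91
Federal withholding: $5,334.91 × 0.252 = $1,344.40
Medicare: only $138,452.63 − $134,207.81 = $4,244.82 of this check is subject → $4,244.82 × 0.0209 = $88.72
Social Security (OASDI): $5,877.39 × 0.066 = $387.91
Total deductions = $542.48 + $1,344.40 + $88.72 + $387.91 = $2,363.51
Net pay = $5,877.39 − $2,363.51 = $3,513.88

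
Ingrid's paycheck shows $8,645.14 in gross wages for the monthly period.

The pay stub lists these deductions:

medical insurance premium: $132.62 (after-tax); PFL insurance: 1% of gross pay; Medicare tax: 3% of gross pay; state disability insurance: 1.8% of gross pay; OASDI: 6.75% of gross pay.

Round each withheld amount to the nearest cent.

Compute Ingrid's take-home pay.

OASDI: $8,645.14 × 0.0675 = $583.55
PFL insurance: $8,645.14 × 0.01 = $86.45
Medicare tax: $8,645.14 × 0.03 = $259.35
State disability insurance: $8,645.14 × 0.018 = $155.61
Medical insurance premium: $132.62
Total deductions = $583.55 + $86.45 + $259.35 + $155.61 + $132.62 = $1,217.58
Net pay = $8,645.14 − $1,217.58 = $7,427.56

$7,427.56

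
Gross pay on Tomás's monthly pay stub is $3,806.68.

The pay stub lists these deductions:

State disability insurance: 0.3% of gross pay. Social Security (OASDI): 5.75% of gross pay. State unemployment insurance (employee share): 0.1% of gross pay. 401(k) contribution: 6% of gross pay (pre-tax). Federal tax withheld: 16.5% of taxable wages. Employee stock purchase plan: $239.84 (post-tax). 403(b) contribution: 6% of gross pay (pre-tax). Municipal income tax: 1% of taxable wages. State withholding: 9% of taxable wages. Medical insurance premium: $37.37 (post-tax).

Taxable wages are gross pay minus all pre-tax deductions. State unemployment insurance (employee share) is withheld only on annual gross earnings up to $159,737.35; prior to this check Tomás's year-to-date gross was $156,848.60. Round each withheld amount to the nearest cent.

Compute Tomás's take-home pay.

403(b) contribution: $3,806.68 × 0.06 = $228.40
401(k) contribution: $3,806.68 × 0.06 = $228.40
Pre-tax total = $228.40 + $228.40 = $456.80
Taxable wages = $3,806.68 − $456.80 = $3,349.88
State withholding: $3,349.88 × 0.09 = $301.49
Federal tax withheld: $3,349.88 × 0.165 = $552.73
Municipal income tax: $3,349.88 × 0.01 = $33.50
State disability insurance: $3,806.68 × 0.003 = $11.42
State unemployment insurance (employee share): only $159,737.35 − $156,848.60 = $2,888.75 of this check is subject → $2,888.75 × 0.001 = $2.89
Social Security (OASDI): $3,806.68 × 0.0575 = $218.88
Medical insurance premium: $37.37
Employee stock purchase plan: $239.84
Total deductions = $228.40 + $228.40 + $301.49 + $552.73 + $33.50 + $11.42 + $2.89 + $218.88 + $37.37 + $239.84 = $1,854.92
Net pay = $3,806.68 − $1,854.92 = $1,951.76

$1,951.76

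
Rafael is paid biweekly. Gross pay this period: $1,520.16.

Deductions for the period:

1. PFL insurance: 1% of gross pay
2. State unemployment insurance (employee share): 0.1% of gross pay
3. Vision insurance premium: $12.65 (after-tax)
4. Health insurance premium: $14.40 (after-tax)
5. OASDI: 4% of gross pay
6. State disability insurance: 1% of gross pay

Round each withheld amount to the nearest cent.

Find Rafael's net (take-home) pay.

$1,400.38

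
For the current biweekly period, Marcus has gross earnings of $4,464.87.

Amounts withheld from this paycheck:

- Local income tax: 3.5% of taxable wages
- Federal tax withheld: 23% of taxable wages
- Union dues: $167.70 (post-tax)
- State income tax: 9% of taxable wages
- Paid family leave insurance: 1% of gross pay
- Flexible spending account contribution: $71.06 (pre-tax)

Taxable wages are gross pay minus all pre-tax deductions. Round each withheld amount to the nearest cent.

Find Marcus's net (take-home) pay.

Flexible spending account contribution: $71.06
Taxable wages = $4,464.87 − $71.06 = $4,393.81
Local income tax: $4,393.81 × 0.035 = $153.78
Federal tax withheld: $4,393.81 × 0.23 = $1,010.58
State income tax: $4,393.81 × 0.09 = $395.44
Paid family leave insurance: $4,464.87 × 0.01 = $44.65
Union dues: $167.70
Total deductions = $71.06 + $153.78 + $1,010.58 + $395.44 + $44.65 + $167.70 = $1,843.21
Net pay = $4,464.87 − $1,843.21 = $2,621.66

$2,621.66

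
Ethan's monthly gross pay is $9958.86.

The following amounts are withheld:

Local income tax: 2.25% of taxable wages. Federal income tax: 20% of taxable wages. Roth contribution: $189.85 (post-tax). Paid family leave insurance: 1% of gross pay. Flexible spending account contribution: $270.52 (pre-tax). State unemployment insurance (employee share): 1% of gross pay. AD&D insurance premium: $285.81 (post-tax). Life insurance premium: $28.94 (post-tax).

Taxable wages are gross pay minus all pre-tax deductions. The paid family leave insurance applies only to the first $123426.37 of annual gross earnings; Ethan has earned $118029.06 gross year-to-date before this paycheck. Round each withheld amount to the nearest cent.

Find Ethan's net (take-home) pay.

Flexible spending account contribution: $270.52
Taxable wages = $9958.86 − $270.52 = $9688.34
Federal income tax: $9688.34 × 0.2 = $1937.67
Local income tax: $9688.34 × 0.0225 = $217.99
Paid family leave insurance: only $123426.37 − $118029.06 = $5397.31 of this check is subject → $5397.31 × 0.01 = $53.97
State unemployment insurance (employee share): $9958.86 × 0.01 = $99.59
Life insurance premium: $28.94
Roth contribution: $189.85
AD&D insurance premium: $285.81
Total deductions = $270.52 + $1937.67 + $217.99 + $53.97 + $99.59 + $28.94 + $189.85 + $285.81 = $3084.34
Net pay = $9958.86 − $3084.34 = $6874.52

$6874.52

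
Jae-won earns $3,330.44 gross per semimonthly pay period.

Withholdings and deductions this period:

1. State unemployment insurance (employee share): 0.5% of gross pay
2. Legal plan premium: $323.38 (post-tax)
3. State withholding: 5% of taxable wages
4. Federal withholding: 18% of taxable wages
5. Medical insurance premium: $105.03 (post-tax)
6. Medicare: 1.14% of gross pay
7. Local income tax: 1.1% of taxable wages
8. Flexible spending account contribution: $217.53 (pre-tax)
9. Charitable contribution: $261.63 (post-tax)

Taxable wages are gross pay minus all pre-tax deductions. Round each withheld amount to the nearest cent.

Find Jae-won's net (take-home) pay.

$1,618.04

Flexible spending account contribution: $217.53
Taxable wages = $3,330.44 − $217.53 = $3,112.91
State withholding: $3,112.91 × 0.05 = $155.65
Local income tax: $3,112.91 × 0.011 = $34.24
Federal withholding: $3,112.91 × 0.18 = $560.32
Medicare: $3,330.44 × 0.0114 = $37.97
State unemployment insurance (employee share): $3,330.44 × 0.005 = $16.65
Legal plan premium: $323.38
Medical insurance premium: $105.03
Charitable contribution: $261.63
Total deductions = $217.53 + $155.65 + $34.24 + $560.32 + $37.97 + $16.65 + $323.38 + $105.03 + $261.63 = $1,712.40
Net pay = $3,330.44 − $1,712.40 = $1,618.04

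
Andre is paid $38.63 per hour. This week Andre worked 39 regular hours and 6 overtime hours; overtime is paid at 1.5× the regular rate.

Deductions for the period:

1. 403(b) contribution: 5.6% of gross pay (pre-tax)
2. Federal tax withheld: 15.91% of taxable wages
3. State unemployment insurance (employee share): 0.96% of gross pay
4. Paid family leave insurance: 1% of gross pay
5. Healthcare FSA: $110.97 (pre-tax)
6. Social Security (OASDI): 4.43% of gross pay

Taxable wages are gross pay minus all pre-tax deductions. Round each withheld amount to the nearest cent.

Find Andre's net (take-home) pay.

Regular pay: 39 × $38.63 = $1,506.57
Overtime pay: 6 × $38.63 × 1.5 = $347.67
Gross pay = $1,506.57 + $347.67 = $1,854.24
Healthcare FSA: $110.97
403(b) contribution: $1,854.24 × 0.056 = $103.84
Pre-tax total = $110.97 + $103.84 = $214.81
Taxable wages = $1,854.24 − $214.81 = $1,639.43
Federal tax withheld: $1,639.43 × 0.1591 = $260.83
State unemployment insurance (employee share): $1,854.24 × 0.0096 = $17.80
Paid family leave insurance: $1,854.24 × 0.01 = $18.54
Social Security (OASDI): $1,854.24 × 0.0443 = $82.14
Total deductions = $110.97 + $103.84 + $260.83 + $17.80 + $18.54 + $82.14 = $594.12
Net pay = $1,854.24 − $594.12 = $1,260.12

$1,260.12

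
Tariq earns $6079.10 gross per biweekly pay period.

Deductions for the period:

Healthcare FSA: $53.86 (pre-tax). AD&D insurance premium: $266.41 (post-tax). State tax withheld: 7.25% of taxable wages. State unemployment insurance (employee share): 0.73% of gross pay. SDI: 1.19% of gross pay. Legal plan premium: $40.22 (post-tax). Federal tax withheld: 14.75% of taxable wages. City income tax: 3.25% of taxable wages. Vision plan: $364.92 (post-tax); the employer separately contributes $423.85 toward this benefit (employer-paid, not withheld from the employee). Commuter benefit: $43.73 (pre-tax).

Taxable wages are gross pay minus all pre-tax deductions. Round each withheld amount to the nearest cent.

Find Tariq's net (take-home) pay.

Healthcare FSA: $53.86
Commuter benefit: $43.73
Pre-tax total = $53.86 + $43.73 = $97.59
Taxable wages = $6079.10 − $97.59 = $5981.51
Federal tax withheld: $5981.51 × 0.1475 = $882.27
State tax withheld: $5981.51 × 0.0725 = $433.66
City income tax: $5981.51 × 0.0325 = $194.40
State unemployment insurance (employee share): $6079.10 × 0.0073 = $44.38
SDI: $6079.10 × 0.0119 = $72.34
Vision plan: $364.92
Legal plan premium: $40.22
AD&D insurance premium: $266.41
(Employer's $423.85 toward vision plan is not withheld from the employee.)
Total deductions = $53.86 + $43.73 + $882.27 + $433.66 + $194.40 + $44.38 + $72.34 + $364.92 + $40.22 + $266.41 = $2396.19
Net pay = $6079.10 − $2396.19 = $3682.91

$3682.91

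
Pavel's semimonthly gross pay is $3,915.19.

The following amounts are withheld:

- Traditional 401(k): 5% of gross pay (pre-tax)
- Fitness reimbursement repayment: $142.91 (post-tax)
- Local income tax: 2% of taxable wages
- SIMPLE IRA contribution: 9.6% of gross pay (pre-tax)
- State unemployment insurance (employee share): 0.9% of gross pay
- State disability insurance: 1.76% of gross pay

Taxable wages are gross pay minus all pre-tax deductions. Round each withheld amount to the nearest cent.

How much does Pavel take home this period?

$3,029.64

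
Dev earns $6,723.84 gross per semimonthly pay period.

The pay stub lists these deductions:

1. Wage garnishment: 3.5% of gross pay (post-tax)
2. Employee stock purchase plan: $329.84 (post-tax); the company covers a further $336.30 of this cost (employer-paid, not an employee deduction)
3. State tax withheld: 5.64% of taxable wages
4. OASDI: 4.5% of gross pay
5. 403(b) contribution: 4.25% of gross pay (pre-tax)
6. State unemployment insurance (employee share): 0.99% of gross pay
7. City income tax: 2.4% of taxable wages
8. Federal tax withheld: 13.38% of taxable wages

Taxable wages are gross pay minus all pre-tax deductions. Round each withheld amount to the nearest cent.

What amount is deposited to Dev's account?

$4,124.73

403(b) contribution: $6,723.84 × 0.0425 = $285.76
Taxable wages = $6,723.84 − $285.76 = $6,438.08
City income tax: $6,438.08 × 0.024 = $154.51
Federal tax withheld: $6,438.08 × 0.1338 = $861.42
State tax withheld: $6,438.08 × 0.0564 = $363.11
OASDI: $6,723.84 × 0.045 = $302.57
State unemployment insurance (employee share): $6,723.84 × 0.0099 = $66.57
Wage garnishment: $6,723.84 × 0.035 = $235.33
Employee stock purchase plan: $329.84
(Employer's $336.30 toward employee stock purchase plan is not withheld from the employee.)
Total deductions = $285.76 + $154.51 + $861.42 + $363.11 + $302.57 + $66.57 + $235.33 + $329.84 = $2,599.11
Net pay = $6,723.84 − $2,599.11 = $4,124.73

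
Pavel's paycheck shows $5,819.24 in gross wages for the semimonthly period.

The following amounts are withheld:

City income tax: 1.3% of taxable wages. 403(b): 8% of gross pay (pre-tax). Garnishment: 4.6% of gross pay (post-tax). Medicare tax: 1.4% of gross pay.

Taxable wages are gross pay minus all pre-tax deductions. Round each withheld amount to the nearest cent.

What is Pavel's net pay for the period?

$4,934.94

403(b): $5,819.24 × 0.08 = $465.54
Taxable wages = $5,819.24 − $465.54 = $5,353.70
City income tax: $5,353.70 × 0.013 = $69.60
Medicare tax: $5,819.24 × 0.014 = $81.47
Garnishment: $5,819.24 × 0.046 = $267.69
Total deductions = $465.54 + $69.60 + $81.47 + $267.69 = $884.30
Net pay = $5,819.24 − $884.30 = $4,934.94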